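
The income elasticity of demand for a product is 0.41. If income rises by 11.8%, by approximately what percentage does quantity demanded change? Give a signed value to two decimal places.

4.84

%ΔQ ≈ E × %ΔI = (0.41) × (11.8%) ≈ 4.84%.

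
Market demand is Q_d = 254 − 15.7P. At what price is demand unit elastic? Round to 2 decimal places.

For linear demand Q_d = a − bP, E = −bP/(a − bP). |E| = 1 ⇒ bP = a − bP ⇒ P = a/(2b).
P = 254/(2·15.7) ≈ 8.09.

8.09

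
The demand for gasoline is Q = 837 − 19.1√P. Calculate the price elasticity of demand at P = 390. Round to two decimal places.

-0.41

At P = 390, Q = 459.8052.
dQ/dP = −19.1/(2√P) = −19.1/(2·19.7484).
Point elasticity E = (dQ/dP)·(P/Q) = -0.4836 × 390/459.8052 ≈ -0.41.
|E| < 1, so demand is inelastic at this price.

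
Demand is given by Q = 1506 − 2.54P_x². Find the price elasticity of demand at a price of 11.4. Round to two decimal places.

At P_x = 11.4, Q = 1175.9016.
dQ/dP_x = −2·2.54·P_x = −57.912.
Point elasticity E = (dQ/dP_x)·(P_x/Q) = -57.912 × 11.4/1175.9016 ≈ -0.56.
|E| < 1, so demand is inelastic at this price.

-0.56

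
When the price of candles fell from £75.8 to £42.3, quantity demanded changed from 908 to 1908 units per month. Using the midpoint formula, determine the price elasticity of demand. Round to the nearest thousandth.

-1.252

%Δq = (1908 − 908)/[(908 + 1908)/2] = 1000/1408 ≈ 0.7102.
%Δp = (42.3 − 75.8)/[(75.8 + 42.3)/2] = -33.5/59.05 ≈ -0.5673.
Arc elasticity E = %Δq/%Δp ≈ 0.7102/-0.5673 ≈ -1.252.
|E| > 1: demand is elastic over this range.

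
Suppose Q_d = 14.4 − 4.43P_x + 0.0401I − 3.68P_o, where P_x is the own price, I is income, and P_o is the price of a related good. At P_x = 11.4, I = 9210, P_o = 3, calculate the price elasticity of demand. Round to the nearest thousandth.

Q_d = 14.4 − 4.43(11.4) + 0.0401(9210) − 3.68(3) = 14.4 − 50.502 + 369.321 − 11.04 = 322.179.
∂Q_d/∂P_x = −4.43, so E_p = (−4.43)·(11.4/322.179) ≈ -0.157.
|E_p| < 1: demand is inelastic.

-0.157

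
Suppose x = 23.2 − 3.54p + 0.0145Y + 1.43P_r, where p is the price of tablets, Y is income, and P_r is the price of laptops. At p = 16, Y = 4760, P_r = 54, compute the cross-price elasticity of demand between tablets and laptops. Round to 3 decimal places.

0.685

x = 23.2 − 3.54(16) + 0.0145(4760) + 1.43(54) = 23.2 − 56.64 + 69.02 + 77.22 = 112.8.
∂x/∂P_r = +1.43, so E_xy = 1.43·(54/112.8) ≈ 0.685.
E_xy > 0: the goods are substitutes.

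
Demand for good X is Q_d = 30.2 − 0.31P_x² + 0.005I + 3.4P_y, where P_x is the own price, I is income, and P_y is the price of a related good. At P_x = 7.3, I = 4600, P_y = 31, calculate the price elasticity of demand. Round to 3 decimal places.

First evaluate Q_d: 30.2 − 0.31(7.3)² + 0.005(4600) + 3.4(31) = 30.2 − 16.5199 + 23 + 105.4 = 142.0801.
∂Q_d/∂P_x = −2·0.31·P_x = -4.526, so E_p = -4.526·(7.3/142.0801) ≈ -0.233.
|E_p| < 1: demand is inelastic.

-0.233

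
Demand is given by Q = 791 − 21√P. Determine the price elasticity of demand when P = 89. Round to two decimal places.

At P = 89, Q = 592.8864.
dQ/dP = −21/(2√P) = −21/(2·9.434).
Point elasticity E = (dQ/dP)·(P/Q) = -1.113 × 89/592.8864 ≈ -0.17.
|E| < 1, so demand is inelastic at this price.

-0.17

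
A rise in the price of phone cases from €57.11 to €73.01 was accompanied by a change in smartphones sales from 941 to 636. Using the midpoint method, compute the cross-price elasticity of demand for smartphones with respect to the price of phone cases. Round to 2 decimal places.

%ΔQ_x = (636 − 941)/[(941+636)/2] = -305/788.5 ≈ -0.3868.
%ΔP_y = (73.01 − 57.11)/[(57.11+73.01)/2] ≈ 0.2444.
E_xy = -0.3868/0.2444 ≈ -1.58.
E_xy < 0, so smartphones and phone cases are complements.

-1.58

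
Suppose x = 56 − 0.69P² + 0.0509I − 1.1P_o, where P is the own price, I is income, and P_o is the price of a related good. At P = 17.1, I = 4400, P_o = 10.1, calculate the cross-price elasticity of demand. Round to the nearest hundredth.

-0.17

At the given point, x = 56 − 0.69(17.1)² + 0.0509(4400) − 1.1(10.1) = 56 − 201.7629 + 223.96 − 11.11 = 67.0871.
∂x/∂P_o = −1.1, so E_xy = -1.1·(10.1/67.0871) ≈ -0.17.
E_xy < 0: the goods are complements.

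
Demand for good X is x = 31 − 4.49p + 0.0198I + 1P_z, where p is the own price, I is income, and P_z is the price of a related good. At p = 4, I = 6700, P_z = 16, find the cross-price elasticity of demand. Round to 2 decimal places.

Evaluating quantity at (p, I, P_z) gives x = 31 − 4.49(4) + 0.0198(6700) + 1(16) = 31 − 17.96 + 132.66 + 16 = 161.7.
∂x/∂P_z = +1, so E_xy = 1·(16/161.7) ≈ 0.10.
E_xy > 0: the goods are substitutes.

0.10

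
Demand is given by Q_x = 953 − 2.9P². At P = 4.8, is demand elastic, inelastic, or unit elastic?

At P = 4.8, Q_x = 886.184.
dQ_x/dP = −2·2.9·P = −27.84.
Point elasticity E = (dQ_x/dP)·(P/Q_x) = -27.84 × 4.8/886.184 ≈ -0.151.
|E| ≈ 0.151 < 1, so demand is inelastic.

inelastic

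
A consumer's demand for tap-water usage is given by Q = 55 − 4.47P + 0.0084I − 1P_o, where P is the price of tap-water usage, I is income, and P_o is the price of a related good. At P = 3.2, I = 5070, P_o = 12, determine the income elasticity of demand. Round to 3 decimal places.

0.597

Substituting, Q = 55 − 4.47(3.2) + 0.0084(5070) − 1(12) = 55 − 14.304 + 42.588 − 12 = 71.284.
∂Q/∂I = +0.0084, so E_I = 0.0084·(5070/71.284) ≈ 0.597.
E_I ∈ (0,1): normal good (necessity).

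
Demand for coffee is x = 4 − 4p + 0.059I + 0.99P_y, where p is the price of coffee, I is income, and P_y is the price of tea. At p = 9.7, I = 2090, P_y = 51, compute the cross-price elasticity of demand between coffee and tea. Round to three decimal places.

0.363

Evaluating quantity at (p, I, P_y) gives x = 4 − 4(9.7) + 0.059(2090) + 0.99(51) = 4 − 38.8 + 123.31 + 50.49 = 139.
∂x/∂P_y = +0.99, so E_xy = 0.99·(51/139) ≈ 0.363.
E_xy > 0: the goods are substitutes.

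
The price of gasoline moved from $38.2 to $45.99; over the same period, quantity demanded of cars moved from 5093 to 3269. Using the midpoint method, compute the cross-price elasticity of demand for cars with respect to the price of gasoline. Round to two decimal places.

-2.36

%ΔQ_x = (3269 − 5093)/[(5093+3269)/2] = -1824/4181 ≈ -0.4363.
%ΔP_y = (45.99 − 38.2)/[(38.2+45.99)/2] ≈ 0.1851.
E_xy = -0.4363/0.1851 ≈ -2.36.
E_xy < 0, so cars and gasoline are complements.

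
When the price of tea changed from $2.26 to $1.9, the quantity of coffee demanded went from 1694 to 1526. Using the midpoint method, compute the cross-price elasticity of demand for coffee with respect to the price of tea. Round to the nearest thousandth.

0.603

%ΔQ_x = (1526 − 1694)/[(1694+1526)/2] = -168/1610 ≈ -0.1043.
%ΔP_y = (1.9 − 2.26)/[(2.26+1.9)/2] ≈ -0.1731.
E_xy = -0.1043/-0.1731 ≈ 0.603.
E_xy > 0, so coffee and tea are substitutes.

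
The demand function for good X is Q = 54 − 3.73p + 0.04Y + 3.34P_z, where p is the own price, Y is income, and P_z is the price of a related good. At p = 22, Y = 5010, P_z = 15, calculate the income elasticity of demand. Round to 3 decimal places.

0.901

At the given point, Q = 54 − 3.73(22) + 0.04(5010) + 3.34(15) = 54 − 82.06 + 200.4 + 50.1 = 222.44.
∂Q/∂Y = +0.04, so E_I = 0.04·(5010/222.44) ≈ 0.901.
E_I ∈ (0,1): normal good (necessity).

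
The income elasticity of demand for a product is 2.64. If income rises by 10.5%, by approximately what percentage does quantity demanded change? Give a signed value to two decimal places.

%ΔQ ≈ E × %ΔI = (2.64) × (10.5%) = 27.72%.

27.72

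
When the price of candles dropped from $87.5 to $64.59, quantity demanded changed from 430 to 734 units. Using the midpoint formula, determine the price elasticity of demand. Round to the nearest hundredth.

%Δq = (734 − 430)/[(430 + 734)/2] = 304/582 ≈ 0.5223.
%ΔP = (64.59 − 87.5)/[(87.5 + 64.59)/2] = -22.91/76.045 ≈ -0.3013.
Arc elasticity E = %Δq/%ΔP ≈ 0.5223/-0.3013 ≈ -1.73.
|E| > 1: demand is elastic over this range.

-1.73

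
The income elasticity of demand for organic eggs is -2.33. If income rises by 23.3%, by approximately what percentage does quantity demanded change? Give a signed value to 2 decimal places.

%ΔQ ≈ E × %ΔI = (-2.33) × (23.3%) ≈ -54.29%.

-54.29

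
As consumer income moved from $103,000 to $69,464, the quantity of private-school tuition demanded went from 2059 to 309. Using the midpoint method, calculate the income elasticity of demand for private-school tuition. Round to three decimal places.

3.801

%ΔQ = (309 − 2059)/[(2059+309)/2] = -1750/1184 ≈ -1.4780.
%ΔI = (69,464 − 103,000)/[(103,000+69,464)/2] = -33536/86232 ≈ -0.3889.
E_I = %ΔQ/%ΔI ≈ 3.801.
E_I > 1: normal good (luxury).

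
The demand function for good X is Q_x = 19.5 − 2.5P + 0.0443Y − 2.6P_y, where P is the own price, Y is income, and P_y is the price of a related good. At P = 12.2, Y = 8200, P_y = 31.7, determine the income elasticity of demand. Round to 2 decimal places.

Q_x = 19.5 − 2.5(12.2) + 0.0443(8200) − 2.6(31.7) = 19.5 − 30.5 + 363.26 − 82.42 = 269.84.
∂Q_x/∂Y = +0.0443, so E_I = 0.0443·(8200/269.84) ≈ 1.35.
E_I > 1: normal good (luxury).

1.35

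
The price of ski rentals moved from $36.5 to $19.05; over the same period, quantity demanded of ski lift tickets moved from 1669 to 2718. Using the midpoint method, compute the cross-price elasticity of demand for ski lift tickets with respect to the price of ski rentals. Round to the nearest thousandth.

%ΔQ_x = (2718 − 1669)/[(1669+2718)/2] = 1049/2193.5 ≈ 0.4782.
%ΔP_y = (19.05 − 36.5)/[(36.5+19.05)/2] ≈ -0.6283.
E_xy = 0.4782/-0.6283 ≈ -0.761.
E_xy < 0, so ski lift tickets and ski rentals are complements.

-0.761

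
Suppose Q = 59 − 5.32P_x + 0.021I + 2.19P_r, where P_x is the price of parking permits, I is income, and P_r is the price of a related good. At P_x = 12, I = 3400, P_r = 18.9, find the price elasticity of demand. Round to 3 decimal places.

-0.591

At the given point, Q = 59 − 5.32(12) + 0.021(3400) + 2.19(18.9) = 59 − 63.84 + 71.4 + 41.391 = 107.951.
∂Q/∂P_x = −5.32, so E_p = (−5.32)·(12/107.951) ≈ -0.591.
|E_p| < 1: demand is inelastic.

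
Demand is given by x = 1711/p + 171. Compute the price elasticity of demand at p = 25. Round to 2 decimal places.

At p = 25, x = 239.44.
dx/dp = −1711/p² = −2.7376.
Point elasticity E = (dx/dp)·(p/x) = -2.7376 × 25/239.44 ≈ -0.29.
|E| < 1, so demand is inelastic at this price.

-0.29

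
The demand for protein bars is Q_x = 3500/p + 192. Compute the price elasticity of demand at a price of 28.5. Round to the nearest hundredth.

At p = 28.5, Q_x = 314.807.
dQ_x/dp = −3500/p² = −4.309.
Point elasticity E = (dQ_x/dp)·(p/Q_x) = -4.309 × 28.5/314.807 ≈ -0.39.
|E| < 1, so demand is inelastic at this price.

-0.39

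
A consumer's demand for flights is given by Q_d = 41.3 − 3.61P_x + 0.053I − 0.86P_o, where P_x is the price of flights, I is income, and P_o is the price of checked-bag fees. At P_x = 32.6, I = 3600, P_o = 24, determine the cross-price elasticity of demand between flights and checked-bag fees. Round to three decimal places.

First evaluate Q_d: 41.3 − 3.61(32.6) + 0.053(3600) − 0.86(24) = 41.3 − 117.686 + 190.8 − 20.64 = 93.774.
∂Q_d/∂P_o = −0.86, so E_xy = -0.86·(24/93.774) ≈ -0.220.
E_xy < 0: the goods are complements.

-0.220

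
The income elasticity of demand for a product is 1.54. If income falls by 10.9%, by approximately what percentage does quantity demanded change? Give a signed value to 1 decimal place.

-16.8

%ΔQ ≈ E × %ΔI = (1.54) × (-10.9%) ≈ -16.8%.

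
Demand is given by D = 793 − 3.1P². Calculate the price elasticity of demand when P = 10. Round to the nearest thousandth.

At P = 10, D = 483.
dD/dP = −2·3.1·P = −62.
Point elasticity E = (dD/dP)·(P/D) = -62 × 10/483 ≈ -1.284.
|E| > 1, so demand is elastic at this price.

-1.284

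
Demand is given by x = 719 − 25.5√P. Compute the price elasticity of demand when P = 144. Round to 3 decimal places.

At P = 144, x = 413.
dx/dP = −25.5/(2√P) = −25.5/(2·12).
Point elasticity E = (dx/dP)·(P/x) = -1.0625 × 144/413 ≈ -0.370.
|E| < 1, so demand is inelastic at this price.

-0.370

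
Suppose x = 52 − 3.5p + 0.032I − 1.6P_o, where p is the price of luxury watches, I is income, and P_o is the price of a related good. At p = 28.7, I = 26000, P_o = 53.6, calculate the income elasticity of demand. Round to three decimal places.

First evaluate x: 52 − 3.5(28.7) + 0.032(26000) − 1.6(53.6) = 52 − 100.45 + 832 − 85.76 = 697.79.
∂x/∂I = +0.032, so E_I = 0.032·(26000/697.79) ≈ 1.192.
E_I > 1: normal good (luxury).

1.192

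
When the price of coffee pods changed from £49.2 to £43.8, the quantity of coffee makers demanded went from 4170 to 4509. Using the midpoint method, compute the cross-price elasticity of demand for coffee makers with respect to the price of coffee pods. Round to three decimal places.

%ΔQ_x = (4509 − 4170)/[(4170+4509)/2] = 339/4339.5 ≈ 0.0781.
%ΔP_y = (43.8 − 49.2)/[(49.2+43.8)/2] ≈ -0.1161.
E_xy = 0.0781/-0.1161 ≈ -0.673.
E_xy < 0, so coffee makers and coffee pods are complements.

-0.673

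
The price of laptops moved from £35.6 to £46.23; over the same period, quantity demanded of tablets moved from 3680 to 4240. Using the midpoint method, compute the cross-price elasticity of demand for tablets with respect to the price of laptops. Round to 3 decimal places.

0.544

%ΔQ_x = (4240 − 3680)/[(3680+4240)/2] = 560/3960 ≈ 0.1414.
%ΔP_y = (46.23 − 35.6)/[(35.6+46.23)/2] ≈ 0.2598.
E_xy = 0.1414/0.2598 ≈ 0.544.
E_xy > 0, so tablets and laptops are substitutes.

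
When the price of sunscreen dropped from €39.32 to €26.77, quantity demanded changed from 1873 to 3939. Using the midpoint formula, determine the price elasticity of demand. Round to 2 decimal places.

%ΔQ = (3939 − 1873)/[(1873 + 3939)/2] = 2066/2906 ≈ 0.7109.
%Δp = (26.77 − 39.32)/[(39.32 + 26.77)/2] = -12.55/33.045 ≈ -0.3798.
Arc elasticity E = %ΔQ/%Δp ≈ 0.7109/-0.3798 ≈ -1.87.
|E| > 1: demand is elastic over this range.

-1.87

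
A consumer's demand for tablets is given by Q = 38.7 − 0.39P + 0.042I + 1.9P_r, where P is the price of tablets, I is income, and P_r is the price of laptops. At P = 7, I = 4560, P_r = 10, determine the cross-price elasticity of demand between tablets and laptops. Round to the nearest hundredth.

0.08

Substituting, Q = 38.7 − 0.39(7) + 0.042(4560) + 1.9(10) = 38.7 − 2.73 + 191.52 + 19 = 246.49.
∂Q/∂P_r = +1.9, so E_xy = 1.9·(10/246.49) ≈ 0.08.
E_xy > 0: the goods are substitutes.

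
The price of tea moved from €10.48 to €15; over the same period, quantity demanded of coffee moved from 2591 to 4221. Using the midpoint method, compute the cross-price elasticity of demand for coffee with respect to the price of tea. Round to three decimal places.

%ΔQ_x = (4221 − 2591)/[(2591+4221)/2] = 1630/3406 ≈ 0.4786.
%ΔP_y = (15 − 10.48)/[(10.48+15)/2] ≈ 0.3548.
E_xy = 0.4786/0.3548 ≈ 1.349.
E_xy > 0, so coffee and tea are substitutes.

1.349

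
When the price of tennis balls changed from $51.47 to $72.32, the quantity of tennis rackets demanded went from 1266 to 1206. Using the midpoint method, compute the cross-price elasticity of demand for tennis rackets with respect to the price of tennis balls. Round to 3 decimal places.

%ΔQ_x = (1206 − 1266)/[(1266+1206)/2] = -60/1236 ≈ -0.0485.
%ΔP_y = (72.32 − 51.47)/[(51.47+72.32)/2] ≈ 0.3369.
E_xy = -0.0485/0.3369 ≈ -0.144.
E_xy < 0, so tennis rackets and tennis balls are complements.

-0.144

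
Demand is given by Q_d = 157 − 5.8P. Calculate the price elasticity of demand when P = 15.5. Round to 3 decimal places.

At P = 15.5, Q_d = 67.1.
dQ_d/dP = −5.8.
Point elasticity E = (dQ_d/dP)·(P/Q_d) = -5.8 × 15.5/67.1 ≈ -1.340.
|E| > 1, so demand is elastic at this price.

-1.340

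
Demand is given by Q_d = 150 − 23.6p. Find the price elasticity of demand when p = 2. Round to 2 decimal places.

At p = 2, Q_d = 102.8.
dQ_d/dp = −23.6.
Point elasticity E = (dQ_d/dp)·(p/Q_d) = -23.6 × 2/102.8 ≈ -0.46.
|E| < 1, so demand is inelastic at this price.

-0.46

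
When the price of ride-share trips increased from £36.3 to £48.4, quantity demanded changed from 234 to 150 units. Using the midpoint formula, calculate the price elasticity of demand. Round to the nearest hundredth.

-1.53

%ΔQ = (150 − 234)/[(234 + 150)/2] = -84/192 ≈ -0.4375.
%ΔP = (48.4 − 36.3)/[(36.3 + 48.4)/2] = 12.1/42.35 ≈ 0.2857.
Arc elasticity E = %ΔQ/%ΔP ≈ -0.4375/0.2857 ≈ -1.53.
|E| > 1: demand is elastic over this range.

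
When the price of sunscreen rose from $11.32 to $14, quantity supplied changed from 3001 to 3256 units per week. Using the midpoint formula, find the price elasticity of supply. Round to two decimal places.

0.39

%ΔQ = (3256 − 3001)/[(3001 + 3256)/2] = 255/3128.5 ≈ 0.0815.
%ΔP = (14 − 11.32)/[(11.32 + 14)/2] = 2.68/12.66 ≈ 0.2117.
Arc elasticity E = %ΔQ/%ΔP ≈ 0.0815/0.2117 ≈ 0.39.
|E| < 1: supply is inelastic over this range.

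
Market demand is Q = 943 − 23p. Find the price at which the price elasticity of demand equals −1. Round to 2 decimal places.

20.50

For linear demand Q = a − bp, E = −bp/(a − bp). |E| = 1 ⇒ bp = a − bp ⇒ p = a/(2b).
p = 943/(2·23) = 20.50.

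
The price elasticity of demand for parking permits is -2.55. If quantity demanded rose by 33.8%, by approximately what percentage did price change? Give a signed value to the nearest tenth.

%ΔQ ≈ E × %ΔP ⇒ %ΔP = %ΔQ / E = (33.8%)/(-2.55) ≈ -13.3%.

-13.3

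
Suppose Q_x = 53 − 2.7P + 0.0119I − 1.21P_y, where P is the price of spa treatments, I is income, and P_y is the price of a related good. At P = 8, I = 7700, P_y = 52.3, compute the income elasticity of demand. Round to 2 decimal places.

1.53

Evaluating quantity at (P, I, P_y) gives Q_x = 53 − 2.7(8) + 0.0119(7700) − 1.21(52.3) = 53 − 21.6 + 91.63 − 63.283 = 59.747.
∂Q_x/∂I = +0.0119, so E_I = 0.0119·(7700/59.747) ≈ 1.53.
E_I > 1: normal good (luxury).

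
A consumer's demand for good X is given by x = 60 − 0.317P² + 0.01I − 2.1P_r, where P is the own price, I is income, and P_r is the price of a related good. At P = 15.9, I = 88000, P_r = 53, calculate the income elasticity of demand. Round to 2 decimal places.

Substituting, x = 60 − 0.317(15.9)² + 0.01(88000) − 2.1(53) = 60 − 80.1408 + 880 − 111.3 = 748.5592.
∂x/∂I = +0.01, so E_I = 0.01·(88000/748.5592) ≈ 1.18.
E_I > 1: normal good (luxury).

1.18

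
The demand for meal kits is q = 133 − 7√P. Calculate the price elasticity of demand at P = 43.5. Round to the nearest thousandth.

At P = 43.5, q = 86.8318.
dq/dP = −7/(2√P) = −7/(2·6.5955).
Point elasticity E = (dq/dP)·(P/q) = -0.5307 × 43.5/86.8318 ≈ -0.266.
|E| < 1, so demand is inelastic at this price.

-0.266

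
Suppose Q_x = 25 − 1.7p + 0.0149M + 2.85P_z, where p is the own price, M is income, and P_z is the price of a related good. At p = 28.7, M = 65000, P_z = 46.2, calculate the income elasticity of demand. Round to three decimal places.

Substituting, Q_x = 25 − 1.7(28.7) + 0.0149(65000) + 2.85(46.2) = 25 − 48.79 + 968.5 + 131.67 = 1076.38.
∂Q_x/∂M = +0.0149, so E_I = 0.0149·(65000/1076.38) ≈ 0.900.
E_I ∈ (0,1): normal good (necessity).

0.900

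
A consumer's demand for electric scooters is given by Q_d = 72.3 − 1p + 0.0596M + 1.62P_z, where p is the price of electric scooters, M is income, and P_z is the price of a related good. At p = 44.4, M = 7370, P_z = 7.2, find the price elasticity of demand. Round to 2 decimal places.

At the given point, Q_d = 72.3 − 1(44.4) + 0.0596(7370) + 1.62(7.2) = 72.3 − 44.4 + 439.252 + 11.664 = 478.816.
∂Q_d/∂p = −1, so E_p = (−1)·(44.4/478.816) ≈ -0.09.
|E_p| < 1: demand is inelastic.

-0.09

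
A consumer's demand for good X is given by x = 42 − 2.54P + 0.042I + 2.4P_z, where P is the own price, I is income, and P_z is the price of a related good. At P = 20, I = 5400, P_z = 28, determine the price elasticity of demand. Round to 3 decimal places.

At the given point, x = 42 − 2.54(20) + 0.042(5400) + 2.4(28) = 42 − 50.8 + 226.8 + 67.2 = 285.2.
∂x/∂P = −2.54, so E_p = (−2.54)·(20/285.2) ≈ -0.178.
|E_p| < 1: demand is inelastic.

-0.178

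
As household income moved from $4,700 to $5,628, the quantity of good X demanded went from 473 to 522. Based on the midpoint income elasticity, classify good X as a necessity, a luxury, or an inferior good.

%ΔQ = (522 − 473)/[(473+522)/2] = 49/497.5 ≈ 0.0985.
%ΔI = (5,628 − 4,700)/[(4,700+5,628)/2] = 928/5164 ≈ 0.1797.
E_I = %ΔQ/%ΔI ≈ 0.548.
E_I ∈ (0,1): normal good (necessity).

necessity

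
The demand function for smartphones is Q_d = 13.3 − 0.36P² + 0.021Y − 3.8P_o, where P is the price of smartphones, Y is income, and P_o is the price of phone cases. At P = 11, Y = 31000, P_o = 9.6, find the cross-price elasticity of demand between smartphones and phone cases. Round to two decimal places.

First evaluate Q_d: 13.3 − 0.36(11)² + 0.021(31000) − 3.8(9.6) = 13.3 − 43.56 + 651 − 36.48 = 584.26.
∂Q_d/∂P_o = −3.8, so E_xy = -3.8·(9.6/584.26) ≈ -0.06.
E_xy < 0: the goods are complements.

-0.06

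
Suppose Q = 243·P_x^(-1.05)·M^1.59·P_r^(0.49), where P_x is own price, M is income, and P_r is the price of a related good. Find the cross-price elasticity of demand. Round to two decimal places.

0.49

For a Cobb–Douglas (constant-elasticity) form Q = A·P_r^α·…, the elasticity with respect to P_r equals the exponent α at every point.
Here the exponent on P_r is 0.49, so the cross-price elasticity of demand is 0.49.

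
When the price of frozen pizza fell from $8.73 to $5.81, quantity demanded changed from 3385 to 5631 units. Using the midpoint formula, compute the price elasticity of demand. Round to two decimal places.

-1.24

%ΔQ = (5631 − 3385)/[(3385 + 5631)/2] = 2246/4508 ≈ 0.4982.
%ΔP = (5.81 − 8.73)/[(8.73 + 5.81)/2] = -2.92/7.27 ≈ -0.4017.
Arc elasticity E = %ΔQ/%ΔP ≈ 0.4982/-0.4017 ≈ -1.24.
|E| > 1: demand is elastic over this range.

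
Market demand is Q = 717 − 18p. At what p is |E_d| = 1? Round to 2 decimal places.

For linear demand Q = a − bp, E = −bp/(a − bp). |E| = 1 ⇒ bp = a − bp ⇒ p = a/(2b).
p = 717/(2·18) ≈ 19.92.

19.92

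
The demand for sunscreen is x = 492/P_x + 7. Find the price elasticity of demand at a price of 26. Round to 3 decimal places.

At P_x = 26, x = 25.9231.
dx/dP_x = −492/P_x² = −0.7278.
Point elasticity E = (dx/dP_x)·(P_x/x) = -0.7278 × 26/25.9231 ≈ -0.730.
|E| < 1, so demand is inelastic at this price.

-0.730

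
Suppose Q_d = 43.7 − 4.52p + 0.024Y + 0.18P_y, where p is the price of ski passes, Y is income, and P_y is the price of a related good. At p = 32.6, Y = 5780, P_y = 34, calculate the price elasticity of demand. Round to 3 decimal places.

-3.578

Q_d = 43.7 − 4.52(32.6) + 0.024(5780) + 0.18(34) = 43.7 − 147.352 + 138.72 + 6.12 = 41.188.
∂Q_d/∂p = −4.52, so E_p = (−4.52)·(32.6/41.188) ≈ -3.578.
|E_p| > 1: demand is elastic.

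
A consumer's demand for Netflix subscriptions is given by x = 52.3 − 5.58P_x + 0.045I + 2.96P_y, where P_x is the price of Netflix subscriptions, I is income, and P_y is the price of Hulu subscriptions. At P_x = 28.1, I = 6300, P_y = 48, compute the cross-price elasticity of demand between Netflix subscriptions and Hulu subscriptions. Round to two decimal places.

x = 52.3 − 5.58(28.1) + 0.045(6300) + 2.96(48) = 52.3 − 156.798 + 283.5 + 142.08 = 321.082.
∂x/∂P_y = +2.96, so E_xy = 2.96·(48/321.082) ≈ 0.44.
E_xy > 0: the goods are substitutes.

0.44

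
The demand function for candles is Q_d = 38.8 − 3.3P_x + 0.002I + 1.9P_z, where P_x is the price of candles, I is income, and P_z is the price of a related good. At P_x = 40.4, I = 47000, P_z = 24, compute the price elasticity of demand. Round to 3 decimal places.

-2.957

At the given point, Q_d = 38.8 − 3.3(40.4) + 0.002(47000) + 1.9(24) = 38.8 − 133.32 + 94 + 45.6 = 45.08.
∂Q_d/∂P_x = −3.3, so E_p = (−3.3)·(40.4/45.08) ≈ -2.957.
|E_p| > 1: demand is elastic.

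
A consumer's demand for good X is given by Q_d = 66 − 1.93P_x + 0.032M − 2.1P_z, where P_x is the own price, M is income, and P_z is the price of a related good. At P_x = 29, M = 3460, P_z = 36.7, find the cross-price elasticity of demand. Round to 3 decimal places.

-1.764

First evaluate Q_d: 66 − 1.93(29) + 0.032(3460) − 2.1(36.7) = 66 − 55.97 + 110.72 − 77.07 = 43.68.
∂Q_d/∂P_z = −2.1, so E_xy = -2.1·(36.7/43.68) ≈ -1.764.
E_xy < 0: the goods are complements.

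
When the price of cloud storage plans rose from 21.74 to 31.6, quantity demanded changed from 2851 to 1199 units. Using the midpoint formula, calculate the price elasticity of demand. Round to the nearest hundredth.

%ΔQ = (1199 − 2851)/[(2851 + 1199)/2] = -1652/2025 ≈ -0.8158.
%Δp = (31.6 − 21.74)/[(21.74 + 31.6)/2] = 9.86/26.67 ≈ 0.3697.
Arc elasticity E = %ΔQ/%Δp ≈ -0.8158/0.3697 ≈ -2.21.
|E| > 1: demand is elastic over this range.

-2.21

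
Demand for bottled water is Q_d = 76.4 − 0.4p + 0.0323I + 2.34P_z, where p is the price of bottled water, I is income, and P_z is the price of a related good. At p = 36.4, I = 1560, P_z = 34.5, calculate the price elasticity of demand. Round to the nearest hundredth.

At the given point, Q_d = 76.4 − 0.4(36.4) + 0.0323(1560) + 2.34(34.5) = 76.4 − 14.56 + 50.388 + 80.73 = 192.958.
∂Q_d/∂p = −0.4, so E_p = (−0.4)·(36.4/192.958) ≈ -0.08.
|E_p| < 1: demand is inelastic.

-0.08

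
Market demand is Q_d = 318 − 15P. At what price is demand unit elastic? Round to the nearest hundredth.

10.60

For linear demand Q_d = a − bP, E = −bP/(a − bP). |E| = 1 ⇒ bP = a − bP ⇒ P = a/(2b).
P = 318/(2·15) = 10.60.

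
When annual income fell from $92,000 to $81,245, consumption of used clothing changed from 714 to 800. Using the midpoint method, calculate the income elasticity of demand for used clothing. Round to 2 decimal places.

%ΔQ = (800 − 714)/[(714+800)/2] = 86/757 ≈ 0.1136.
%ΔI = (81,245 − 92,000)/[(92,000+81,245)/2] = -10755/86622.5 ≈ -0.1242.
E_I = %ΔQ/%ΔI ≈ -0.92.
E_I < 0: inferior good.

-0.92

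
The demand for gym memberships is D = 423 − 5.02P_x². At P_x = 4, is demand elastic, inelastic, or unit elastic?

inelastic

At P_x = 4, D = 342.68.
dD/dP_x = −2·5.02·P_x = −40.16.
Point elasticity E = (dD/dP_x)·(P_x/D) = -40.16 × 4/342.68 ≈ -0.469.
|E| ≈ 0.469 < 1, so demand is inelastic.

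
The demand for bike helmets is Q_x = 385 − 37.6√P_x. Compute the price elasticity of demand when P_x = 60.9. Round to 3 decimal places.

At P_x = 60.9, Q_x = 91.5754.
dQ_x/dP_x = −37.6/(2√P_x) = −37.6/(2·7.8038).
Point elasticity E = (dQ_x/dP_x)·(P_x/Q_x) = -2.4091 × 60.9/91.5754 ≈ -1.602.
|E| > 1, so demand is elastic at this price.

-1.602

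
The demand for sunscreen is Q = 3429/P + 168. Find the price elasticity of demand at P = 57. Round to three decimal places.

-0.264

At P = 57, Q = 228.1579.
dQ/dP = −3429/P² = −1.0554.
Point elasticity E = (dQ/dP)·(P/Q) = -1.0554 × 57/228.1579 ≈ -0.264.
|E| < 1, so demand is inelastic at this price.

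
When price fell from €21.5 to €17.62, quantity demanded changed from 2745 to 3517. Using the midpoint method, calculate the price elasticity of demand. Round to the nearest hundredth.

%Δq = (3517 − 2745)/[(2745 + 3517)/2] = 772/3131 ≈ 0.2466.
%Δp = (17.62 − 21.5)/[(21.5 + 17.62)/2] = -3.88/19.56 ≈ -0.1984.
Arc elasticity E = %Δq/%Δp ≈ 0.2466/-0.1984 ≈ -1.24.
|E| > 1: demand is elastic over this range.

-1.24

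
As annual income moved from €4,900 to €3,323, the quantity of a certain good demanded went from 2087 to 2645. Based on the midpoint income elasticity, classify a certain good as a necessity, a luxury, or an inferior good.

%ΔQ = (2645 − 2087)/[(2087+2645)/2] = 558/2366 ≈ 0.2358.
%ΔM = (3,323 − 4,900)/[(4,900+3,323)/2] = -1577/4111.5 ≈ -0.3836.
E_I = %ΔQ/%ΔM ≈ -0.615.
E_I < 0: inferior good.

inferior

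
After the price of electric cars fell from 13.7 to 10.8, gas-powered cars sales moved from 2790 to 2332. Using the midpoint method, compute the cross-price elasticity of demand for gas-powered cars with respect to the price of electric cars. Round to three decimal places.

0.755

%ΔQ_x = (2332 − 2790)/[(2790+2332)/2] = -458/2561 ≈ -0.1788.
%ΔP_y = (10.8 − 13.7)/[(13.7+10.8)/2] ≈ -0.2367.
E_xy = -0.1788/-0.2367 ≈ 0.755.
E_xy > 0, so gas-powered cars and electric cars are substitutes.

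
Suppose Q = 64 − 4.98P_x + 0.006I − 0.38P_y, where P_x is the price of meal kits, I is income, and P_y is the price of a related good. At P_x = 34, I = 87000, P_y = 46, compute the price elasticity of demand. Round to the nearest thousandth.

-0.424

Q = 64 − 4.98(34) + 0.006(87000) − 0.38(46) = 64 − 169.32 + 522 − 17.48 = 399.2.
∂Q/∂P_x = −4.98, so E_p = (−4.98)·(34/399.2) ≈ -0.424.
|E_p| < 1: demand is inelastic.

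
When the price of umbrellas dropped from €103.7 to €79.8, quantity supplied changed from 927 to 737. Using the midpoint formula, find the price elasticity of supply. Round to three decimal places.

0.877

%ΔQ = (737 − 927)/[(927 + 737)/2] = -190/832 ≈ -0.2284.
%Δp = (79.8 − 103.7)/[(103.7 + 79.8)/2] = -23.9/91.75 ≈ -0.2605.
Arc elasticity E = %ΔQ/%Δp ≈ -0.2284/-0.2605 ≈ 0.877.
|E| < 1: supply is inelastic over this range.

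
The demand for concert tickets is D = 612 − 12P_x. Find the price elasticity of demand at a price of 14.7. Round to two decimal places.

-0.40

At P_x = 14.7, D = 435.6.
dD/dP_x = −12.
Point elasticity E = (dD/dP_x)·(P_x/D) = -12 × 14.7/435.6 ≈ -0.40.
|E| < 1, so demand is inelastic at this price.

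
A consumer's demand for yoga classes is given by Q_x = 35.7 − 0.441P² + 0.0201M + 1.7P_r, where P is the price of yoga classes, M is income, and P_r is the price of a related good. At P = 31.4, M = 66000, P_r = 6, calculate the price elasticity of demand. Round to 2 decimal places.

First evaluate Q_x: 35.7 − 0.441(31.4)² + 0.0201(66000) + 1.7(6) = 35.7 − 434.8084 + 1326.6 + 10.2 = 937.6916.
∂Q_x/∂P = −2·0.441·P = -27.6948, so E_p = -27.6948·(31.4/937.6916) ≈ -0.93.
|E_p| < 1: demand is inelastic.

-0.93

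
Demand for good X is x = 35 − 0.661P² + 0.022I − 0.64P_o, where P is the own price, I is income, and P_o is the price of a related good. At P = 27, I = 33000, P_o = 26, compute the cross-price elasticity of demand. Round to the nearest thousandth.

At the given point, x = 35 − 0.661(27)² + 0.022(33000) − 0.64(26) = 35 − 481.869 + 726 − 16.64 = 262.491.
∂x/∂P_o = −0.64, so E_xy = -0.64·(26/262.491) ≈ -0.063.
E_xy < 0: the goods are complements.

-0.063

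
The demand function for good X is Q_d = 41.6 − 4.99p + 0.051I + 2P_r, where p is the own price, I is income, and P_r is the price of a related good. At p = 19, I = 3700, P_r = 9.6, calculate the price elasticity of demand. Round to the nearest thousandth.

-0.613

At the given point, Q_d = 41.6 − 4.99(19) + 0.051(3700) + 2(9.6) = 41.6 − 94.81 + 188.7 + 19.2 = 154.69.
∂Q_d/∂p = −4.99, so E_p = (−4.99)·(19/154.69) ≈ -0.613.
|E_p| < 1: demand is inelastic.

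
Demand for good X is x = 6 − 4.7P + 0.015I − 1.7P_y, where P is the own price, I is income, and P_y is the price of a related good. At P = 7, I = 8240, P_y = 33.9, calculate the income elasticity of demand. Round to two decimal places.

Evaluating quantity at (P, I, P_y) gives x = 6 − 4.7(7) + 0.015(8240) − 1.7(33.9) = 6 − 32.9 + 123.6 − 57.63 = 39.07.
∂x/∂I = +0.015, so E_I = 0.015·(8240/39.07) ≈ 3.16.
E_I > 1: normal good (luxury).

3.16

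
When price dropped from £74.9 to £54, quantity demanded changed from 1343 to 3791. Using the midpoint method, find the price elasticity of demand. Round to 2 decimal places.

-2.94

%Δq = (3791 − 1343)/[(1343 + 3791)/2] = 2448/2567 ≈ 0.9536.
%Δp = (54 − 74.9)/[(74.9 + 54)/2] = -20.9/64.45 ≈ -0.3243.
Arc elasticity E = %Δq/%Δp ≈ 0.9536/-0.3243 ≈ -2.94.
|E| > 1: demand is elastic over this range.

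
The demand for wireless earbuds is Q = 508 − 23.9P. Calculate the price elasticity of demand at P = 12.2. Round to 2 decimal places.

-1.35

At P = 12.2, Q = 216.42.
dQ/dP = −23.9.
Point elasticity E = (dQ/dP)·(P/Q) = -23.9 × 12.2/216.42 ≈ -1.35.
|E| > 1, so demand is elastic at this price.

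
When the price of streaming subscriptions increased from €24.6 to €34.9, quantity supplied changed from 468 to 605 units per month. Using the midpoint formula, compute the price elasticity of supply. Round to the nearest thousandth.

%ΔQ = (605 − 468)/[(468 + 605)/2] = 137/536.5 ≈ 0.2554.
%Δp = (34.9 − 24.6)/[(24.6 + 34.9)/2] = 10.3/29.75 ≈ 0.3462.
Arc elasticity E = %ΔQ/%Δp ≈ 0.2554/0.3462 ≈ 0.738.
|E| < 1: supply is inelastic over this range.

0.738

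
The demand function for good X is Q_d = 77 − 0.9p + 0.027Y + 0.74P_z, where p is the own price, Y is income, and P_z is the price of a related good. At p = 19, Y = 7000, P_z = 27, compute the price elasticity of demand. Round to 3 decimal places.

First evaluate Q_d: 77 − 0.9(19) + 0.027(7000) + 0.74(27) = 77 − 17.1 + 189 + 19.98 = 268.88.
∂Q_d/∂p = −0.9, so E_p = (−0.9)·(19/268.88) ≈ -0.064.
|E_p| < 1: demand is inelastic.

-0.064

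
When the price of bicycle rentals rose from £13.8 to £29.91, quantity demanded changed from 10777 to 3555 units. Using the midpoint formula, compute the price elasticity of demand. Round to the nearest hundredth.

-1.37

%Δq = (3555 − 10777)/[(10777 + 3555)/2] = -7222/7166 ≈ -1.0078.
%Δp = (29.91 − 13.8)/[(13.8 + 29.91)/2] = 16.11/21.855 ≈ 0.7371.
Arc elasticity E = %Δq/%Δp ≈ -1.0078/0.7371 ≈ -1.37.
|E| > 1: demand is elastic over this range.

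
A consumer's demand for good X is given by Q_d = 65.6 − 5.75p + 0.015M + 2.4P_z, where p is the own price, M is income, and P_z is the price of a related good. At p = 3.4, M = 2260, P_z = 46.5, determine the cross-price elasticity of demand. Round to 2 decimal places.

Evaluating quantity at (p, M, P_z) gives Q_d = 65.6 − 5.75(3.4) + 0.015(2260) + 2.4(46.5) = 65.6 − 19.55 + 33.9 + 111.6 = 191.55.
∂Q_d/∂P_z = +2.4, so E_xy = 2.4·(46.5/191.55) ≈ 0.58.
E_xy > 0: the goods are substitutes.

0.58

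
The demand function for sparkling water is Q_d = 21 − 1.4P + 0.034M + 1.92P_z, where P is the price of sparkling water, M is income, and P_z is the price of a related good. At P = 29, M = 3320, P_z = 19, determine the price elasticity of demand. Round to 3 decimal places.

-0.313

Evaluating quantity at (P, M, P_z) gives Q_d = 21 − 1.4(29) + 0.034(3320) + 1.92(19) = 21 − 40.6 + 112.88 + 36.48 = 129.76.
∂Q_d/∂P = −1.4, so E_p = (−1.4)·(29/129.76) ≈ -0.313.
|E_p| < 1: demand is inelastic.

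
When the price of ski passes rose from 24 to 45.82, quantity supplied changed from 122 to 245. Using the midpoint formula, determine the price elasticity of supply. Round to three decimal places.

1.072

%ΔQ = (245 − 122)/[(122 + 245)/2] = 123/183.5 ≈ 0.6703.
%Δp = (45.82 − 24)/[(24 + 45.82)/2] = 21.82/34.91 ≈ 0.6250.
Arc elasticity E = %ΔQ/%Δp ≈ 0.6703/0.6250 ≈ 1.072.
|E| > 1: supply is elastic over this range.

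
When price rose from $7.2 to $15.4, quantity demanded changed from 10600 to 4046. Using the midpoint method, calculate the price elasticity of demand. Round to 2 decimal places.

-1.23

%Δq = (4046 − 10600)/[(10600 + 4046)/2] = -6554/7323 ≈ -0.8950.
%Δp = (15.4 − 7.2)/[(7.2 + 15.4)/2] = 8.2/11.3 ≈ 0.7257.
Arc elasticity E = %Δq/%Δp ≈ -0.8950/0.7257 ≈ -1.23.
|E| > 1: demand is elastic over this range.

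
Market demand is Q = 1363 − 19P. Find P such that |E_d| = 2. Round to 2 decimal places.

47.82

Set −bP/(a − bP) = −2 ⇒ bP = 2(a − bP) ⇒ bP(1+2) = 2·a.
P = 2·1363/(19·3) ≈ 47.82.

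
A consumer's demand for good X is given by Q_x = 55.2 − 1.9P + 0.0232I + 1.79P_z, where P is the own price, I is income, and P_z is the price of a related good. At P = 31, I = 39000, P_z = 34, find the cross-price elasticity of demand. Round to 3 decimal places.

Substituting, Q_x = 55.2 − 1.9(31) + 0.0232(39000) + 1.79(34) = 55.2 − 58.9 + 904.8 + 60.86 = 961.96.
∂Q_x/∂P_z = +1.79, so E_xy = 1.79·(34/961.96) ≈ 0.063.
E_xy > 0: the goods are substitutes.

0.063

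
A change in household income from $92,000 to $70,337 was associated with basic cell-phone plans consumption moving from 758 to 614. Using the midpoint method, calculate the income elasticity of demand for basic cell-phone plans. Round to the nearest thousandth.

0.787

%ΔQ = (614 − 758)/[(758+614)/2] = -144/686 ≈ -0.2099.
%ΔY = (70,337 − 92,000)/[(92,000+70,337)/2] = -21663/81168.5 ≈ -0.2669.
E_I = %ΔQ/%ΔY ≈ 0.787.
E_I ∈ (0,1): normal good (necessity).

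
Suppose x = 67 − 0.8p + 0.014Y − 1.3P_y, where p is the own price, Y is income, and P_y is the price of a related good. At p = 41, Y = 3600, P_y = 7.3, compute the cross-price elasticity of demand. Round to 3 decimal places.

-0.126

At the given point, x = 67 − 0.8(41) + 0.014(3600) − 1.3(7.3) = 67 − 32.8 + 50.4 − 9.49 = 75.11.
∂x/∂P_y = −1.3, so E_xy = -1.3·(7.3/75.11) ≈ -0.126.
E_xy < 0: the goods are complements.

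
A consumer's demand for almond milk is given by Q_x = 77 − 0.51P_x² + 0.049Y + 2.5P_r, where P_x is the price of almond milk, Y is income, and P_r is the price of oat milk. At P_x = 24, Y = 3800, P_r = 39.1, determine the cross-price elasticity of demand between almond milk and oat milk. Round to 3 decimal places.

Substituting, Q_x = 77 − 0.51(24)² + 0.049(3800) + 2.5(39.1) = 77 − 293.76 + 186.2 + 97.75 = 67.19.
∂Q_x/∂P_r = +2.5, so E_xy = 2.5·(39.1/67.19) ≈ 1.455.
E_xy > 0: the goods are substitutes.

1.455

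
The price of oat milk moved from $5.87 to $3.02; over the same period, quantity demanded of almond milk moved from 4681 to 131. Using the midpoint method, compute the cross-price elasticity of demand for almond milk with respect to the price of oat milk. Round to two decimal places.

2.95

%ΔQ_x = (131 − 4681)/[(4681+131)/2] = -4550/2406 ≈ -1.8911.
%ΔP_y = (3.02 − 5.87)/[(5.87+3.02)/2] ≈ -0.6412.
E_xy = -1.8911/-0.6412 ≈ 2.95.
E_xy > 0, so almond milk and oat milk are substitutes.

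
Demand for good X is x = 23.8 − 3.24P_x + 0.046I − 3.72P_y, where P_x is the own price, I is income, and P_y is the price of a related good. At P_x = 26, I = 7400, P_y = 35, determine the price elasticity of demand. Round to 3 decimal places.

x = 23.8 − 3.24(26) + 0.046(7400) − 3.72(35) = 23.8 − 84.24 + 340.4 − 130.2 = 149.76.
∂x/∂P_x = −3.24, so E_p = (−3.24)·(26/149.76) ≈ -0.563.
|E_p| < 1: demand is inelastic.

-0.563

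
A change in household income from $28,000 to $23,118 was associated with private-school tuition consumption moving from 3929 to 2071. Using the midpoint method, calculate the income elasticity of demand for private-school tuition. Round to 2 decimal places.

%ΔQ = (2071 − 3929)/[(3929+2071)/2] = -1858/3000 ≈ -0.6193.
%ΔM = (23,118 − 28,000)/[(28,000+23,118)/2] = -4882/25559 ≈ -0.1910.
E_I = %ΔQ/%ΔM ≈ 3.24.
E_I > 1: normal good (luxury).

3.24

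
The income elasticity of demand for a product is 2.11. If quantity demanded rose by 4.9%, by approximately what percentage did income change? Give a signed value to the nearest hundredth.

%ΔQ ≈ E × %ΔI ⇒ %ΔI = %ΔQ / E = (4.9%)/(2.11) ≈ 2.32%.

2.32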